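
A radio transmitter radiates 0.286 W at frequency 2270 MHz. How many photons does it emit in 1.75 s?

3.33 × 10^23 photons

Total energy: E_total = P·t = 0.286 × 1.75 = 0.5005 J.
Per-photon energy: E = 1.504 × 10^-24 J.
N = E_total / E_photon = 3.33 × 10^23.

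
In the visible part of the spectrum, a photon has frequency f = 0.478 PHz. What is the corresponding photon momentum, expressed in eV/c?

1.98 eV/c

In SI units: f = 0.478 PHz = 4.78e14 Hz.
The photon relation is p = hf/c, giving p = 1.056e-27 kg·m/s.
Converting to eV/c: p = 1.977 eV/c ≈ 1.98 eV/c.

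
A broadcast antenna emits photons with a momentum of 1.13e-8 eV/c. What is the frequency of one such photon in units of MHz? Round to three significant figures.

Convert to SI: p = 1.13e-8 eV/c = 6.0390e-36 kg·m/s.
Apply f = pc/h: f = 2.732e6 Hz.
Converting to MHz: f = 2.732 MHz ≈ 2.73 MHz.

2.73 MHz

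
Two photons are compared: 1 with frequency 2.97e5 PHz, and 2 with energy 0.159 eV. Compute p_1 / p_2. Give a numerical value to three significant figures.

7.73e6

p_1 = 6.564e-22 kg·m/s (from frequency = 2.97e5 PHz, via p = hf/c).
p_2 = 8.497e-29 kg·m/s (from energy = 0.159 eV, via p = E/c).
Ratio = 6.564e-22 / 8.497e-29 = 7.73e6.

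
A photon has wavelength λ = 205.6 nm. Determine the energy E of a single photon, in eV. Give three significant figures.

6.03 eV

Take h = 6.62607015e-34 J·s, c = 2.99792458e8 m/s, 1 eV = 1.602176634e-19 J.
First convert: λ = 205.6 nm = 2.056e-7 m.
Apply E = hc/λ: E = 9.662e-19 J.
Converting to eV: E = 6.030 eV ≈ 6.03 eV.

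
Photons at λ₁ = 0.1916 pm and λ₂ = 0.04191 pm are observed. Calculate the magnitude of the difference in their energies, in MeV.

Using E = hc/λ: E₁ = 1.0368e-12 J, E₂ = 4.7398e-12 J.
|ΔE| = |1.0368e-12 − 4.7398e-12| = 3.70e-12 J = 23.1 MeV.

23.1 MeV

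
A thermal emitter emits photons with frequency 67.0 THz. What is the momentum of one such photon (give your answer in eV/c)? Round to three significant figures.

Take h = 6.62607015 × 10^-34 J·s, c = 2.99792458 × 10^8 m/s, 1 eV = 1.602176634 × 10^-19 J.
In SI units: f = 67.0 THz = 6.70 × 10^13 Hz.
For a photon p = hf/c, so p = 1.481 × 10^-28 kg·m/s.
Converting to eV/c: p = 0.2771 eV/c ≈ 0.277 eV/c.

0.277 eV/c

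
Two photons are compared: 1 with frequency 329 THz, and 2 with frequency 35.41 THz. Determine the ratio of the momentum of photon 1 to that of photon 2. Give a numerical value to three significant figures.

9.29

p_1 = 7.272 × 10^-28 kg·m/s (from frequency = 329 THz, via p = hf/c).
p_2 = 7.826 × 10^-29 kg·m/s (from frequency = 35.41 THz, via p = hf/c).
Ratio = 7.272 × 10^-28 / 7.826 × 10^-29 = 9.29.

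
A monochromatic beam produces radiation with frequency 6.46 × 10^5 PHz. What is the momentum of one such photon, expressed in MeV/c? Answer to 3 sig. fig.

In SI units: f = 6.46 × 10^5 PHz = 6.46 × 10^20 Hz.
For a photon p = hf/c, so p = 1.428 × 10^-21 kg·m/s.
Converting to MeV/c: p = 2.672 MeV/c ≈ 2.67 MeV/c.

2.67 MeV/c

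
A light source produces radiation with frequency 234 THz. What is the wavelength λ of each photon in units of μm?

In SI units: f = 234 THz = 2.34 × 10^14 Hz.
Since λ = c/f for a photon, λ = 1.281 × 10^-6 m.
Converting to μm: λ = 1.281 μm ≈ 1.28 μm.

1.28 μm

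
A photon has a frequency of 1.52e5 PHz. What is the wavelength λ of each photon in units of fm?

First convert: f = 1.52e5 PHz = 1.52e20 Hz.
Apply λ = c/f: λ = 1.972e-12 m.
Converting to fm: λ = 1972 fm ≈ 1970 fm.

1970 fm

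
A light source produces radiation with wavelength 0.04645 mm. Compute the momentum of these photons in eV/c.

(h = 6.62607015 × 10^-34 J·s, c = 2.99792458 × 10^8 m/s, 1 eV = 1.602176634 × 10^-19 J.)
In SI units: λ = 0.04645 mm = 4.645 × 10^-5 m.
For a photon p = h/λ, so p = 1.426 × 10^-29 kg·m/s.
Converting to eV/c: p = 0.02669 eV/c ≈ 0.0267 eV/c.

0.0267 eV/c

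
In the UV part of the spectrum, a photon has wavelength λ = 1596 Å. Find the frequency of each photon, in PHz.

Use c = 2.99792458 × 10^8 m/s.
Convert to SI: λ = 1596 Å = 1.596 × 10^-7 m.
Since f = c/λ for a photon, f = 1.878 × 10^15 Hz.
Converting to PHz: f = 1.878 PHz ≈ 1.88 PHz.

1.88 PHz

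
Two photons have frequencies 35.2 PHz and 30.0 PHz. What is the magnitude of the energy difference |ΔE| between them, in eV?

Using E = hf: E₁ = 2.332·10^-17 J, E₂ = 1.988·10^-17 J.
|ΔE| = |2.332·10^-17 − 1.988·10^-17| = 3.45·10^-18 J = 21.5 eV.

21.5 eV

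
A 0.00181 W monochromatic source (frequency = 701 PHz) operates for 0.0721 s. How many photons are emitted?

Total energy: E_total = P·t = 0.00181 × 0.0721 = 1.305e-4 J.
Per-photon energy: E = 4.645e-16 J.
N = E_total / E_photon = 2.81e11.

2.81e11 photons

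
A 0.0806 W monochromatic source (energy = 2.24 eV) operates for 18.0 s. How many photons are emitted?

Total energy: E_total = P·t = 0.0806 × 18.0 = 1.451 J.
Per-photon energy: E = 3.589e-19 J.
N = E_total / E_photon = 4.04e18.

4.04e18 photons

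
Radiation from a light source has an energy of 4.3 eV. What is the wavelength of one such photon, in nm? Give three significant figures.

288 nm

Take h = 6.62607015e-34 J·s, c = 2.99792458e8 m/s, 1 eV = 1.602176634e-19 J.
Convert to SI: E = 4.3 eV = 6.8894e-19 J.
The photon relation is λ = hc/E, giving λ = 2.883e-7 m.
Converting to nm: λ = 288.3 nm ≈ 288 nm.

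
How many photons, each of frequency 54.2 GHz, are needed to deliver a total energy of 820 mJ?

Per-photon energy: E = 3.591e-23 J (from frequency = 54.2 GHz).
N = E_total / E_photon = 0.820 J / 3.591e-23 J = 2.28e22.

2.28e22 photons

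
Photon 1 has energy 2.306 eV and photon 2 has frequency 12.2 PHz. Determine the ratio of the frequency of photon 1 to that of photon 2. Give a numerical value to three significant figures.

0.0457

f_1 = 5.576 × 10^14 Hz (from energy = 2.306 eV, via f = E/h).
f_2 = 1.220 × 10^16 Hz (from frequency = 12.2 PHz, via f given directly).
Ratio = 5.576 × 10^14 / 1.220 × 10^16 = 0.0457.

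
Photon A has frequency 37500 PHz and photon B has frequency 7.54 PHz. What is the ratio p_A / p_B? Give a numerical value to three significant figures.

p_A = 8.288 × 10^-23 kg·m/s (from frequency = 37500 PHz, via p = hf/c).
p_B = 1.667 × 10^-26 kg·m/s (from frequency = 7.54 PHz, via p = hf/c).
Ratio = 8.288 × 10^-23 / 1.667 × 10^-26 = 4970.

4970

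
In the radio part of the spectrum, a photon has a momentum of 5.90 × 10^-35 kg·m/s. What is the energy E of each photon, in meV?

1.10 × 10^-4 meV

Take c = 2.99792458 × 10^8 m/s, 1 eV = 1.602176634 × 10^-19 J.
Apply E = pc: E = 1.769 × 10^-26 J.
Converting to meV: E = 1.104 × 10^-4 meV ≈ 1.10 × 10^-4 meV.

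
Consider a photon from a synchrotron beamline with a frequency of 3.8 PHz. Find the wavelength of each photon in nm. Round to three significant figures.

Take c = 2.99792458e8 m/s.
In SI units: f = 3.8 PHz = 3.8e15 Hz.
Since λ = c/f for a photon, λ = 7.889e-8 m.
Converting to nm: λ = 78.89 nm ≈ 78.9 nm.

78.9 nm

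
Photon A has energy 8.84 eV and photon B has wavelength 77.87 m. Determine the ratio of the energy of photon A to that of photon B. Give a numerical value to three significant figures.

5.55e8

E_A = 1.416e-18 J (from energy = 8.84 eV, via E given directly).
E_B = 2.551e-27 J (from wavelength = 77.87 m, via E = hc/λ).
Ratio = 1.416e-18 / 2.551e-27 = 5.55e8.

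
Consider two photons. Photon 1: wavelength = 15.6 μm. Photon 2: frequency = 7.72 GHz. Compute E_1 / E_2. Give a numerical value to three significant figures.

2490

E_1 = 1.273e-20 J (from wavelength = 15.6 μm, via E = hc/λ).
E_2 = 5.115e-24 J (from frequency = 7.72 GHz, via E = hf).
Ratio = 1.273e-20 / 5.115e-24 = 2490.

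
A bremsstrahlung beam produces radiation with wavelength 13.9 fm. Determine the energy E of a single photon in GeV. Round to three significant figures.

0.0892 GeV

Use h = 6.62607015e-34 J·s, c = 2.99792458e8 m/s, 1 eV = 1.602176634e-19 J.
Convert to SI: λ = 13.9 fm = 1.39e-14 m.
Since E = hc/λ for a photon, E = 1.429e-11 J.
Converting to GeV: E = 0.08920 GeV ≈ 0.0892 GeV.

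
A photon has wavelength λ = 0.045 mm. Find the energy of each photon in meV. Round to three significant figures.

27.6 meV

Convert to SI: λ = 0.045 mm = 4.5e-5 m.
The photon relation is E = hc/λ, giving E = 4.414e-21 J.
Converting to meV: E = 27.55 meV ≈ 27.6 meV.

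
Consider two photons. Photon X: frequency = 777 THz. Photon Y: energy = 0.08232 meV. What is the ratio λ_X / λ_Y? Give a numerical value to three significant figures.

2.56e-5

λ_X = 3.858e-7 m (from frequency = 777 THz, via λ = c/f).
λ_Y = 0.01506 m (from energy = 0.08232 meV, via λ = hc/E).
Ratio = 3.858e-7 / 0.01506 = 2.56e-5.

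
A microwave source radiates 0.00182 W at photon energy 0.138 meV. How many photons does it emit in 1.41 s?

1.16 × 10^20 photons

Total energy: E_total = P·t = 0.00182 × 1.41 = 0.002566 J.
Per-photon energy: E = 2.211 × 10^-23 J.
N = E_total / E_photon = 1.16 × 10^20.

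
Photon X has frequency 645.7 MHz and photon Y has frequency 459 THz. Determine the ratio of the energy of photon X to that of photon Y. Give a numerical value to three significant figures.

1.41e-6

E_X = 4.278e-25 J (from frequency = 645.7 MHz, via E = hf).
E_Y = 3.041e-19 J (from frequency = 459 THz, via E = hf).
Ratio = 4.278e-25 / 3.041e-19 = 1.41e-6.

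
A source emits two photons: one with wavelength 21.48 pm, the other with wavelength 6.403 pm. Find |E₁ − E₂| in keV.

Using E = hc/λ: E₁ = 9.2479e-15 J, E₂ = 3.1024e-14 J.
|ΔE| = |9.2479e-15 − 3.1024e-14| = 2.18e-14 J = 136 keV.

136 keV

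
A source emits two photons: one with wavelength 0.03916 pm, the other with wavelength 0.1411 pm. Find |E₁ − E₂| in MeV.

Using E = hc/λ: E₁ = 5.0726e-12 J, E₂ = 1.4078e-12 J.
|ΔE| = |5.0726e-12 − 1.4078e-12| = 3.66e-12 J = 22.9 MeV.

22.9 MeV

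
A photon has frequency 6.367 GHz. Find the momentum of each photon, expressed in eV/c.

(h = 6.62607015 × 10^-34 J·s, c = 2.99792458 × 10^8 m/s, 1 eV = 1.602176634 × 10^-19 J.)
Convert to SI: f = 6.367 GHz = 6.367 × 10^9 Hz.
For a photon p = hf/c, so p = 1.407 × 10^-32 kg·m/s.
Converting to eV/c: p = 2.633 × 10^-5 eV/c ≈ 2.63 × 10^-5 eV/c.

2.63 × 10^-5 eV/c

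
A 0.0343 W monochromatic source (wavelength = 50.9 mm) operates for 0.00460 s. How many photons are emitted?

Total energy: E_total = P·t = 0.0343 × 0.00460 = 1.578·10^-4 J.
Per-photon energy: E = 3.903·10^-24 J.
N = E_total / E_photon = 4.04·10^19.

4.04·10^19 photons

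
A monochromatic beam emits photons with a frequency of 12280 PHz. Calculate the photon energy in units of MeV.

Use h = 6.62607015·10^-34 J·s, 1 eV = 1.602176634·10^-19 J.
Convert to SI: f = 12280 PHz = 1.228·10^19 Hz.
Since E = hf for a photon, E = 8.137·10^-15 J.
Converting to MeV: E = 0.05079 MeV ≈ 0.0508 MeV.

0.0508 MeV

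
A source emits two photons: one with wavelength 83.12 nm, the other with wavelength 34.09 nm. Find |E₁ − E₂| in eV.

21.5 eV

Using E = hc/λ: E₁ = 2.3899 × 10^-18 J, E₂ = 5.8271 × 10^-18 J.
|ΔE| = |2.3899 × 10^-18 − 5.8271 × 10^-18| = 3.44 × 10^-18 J = 21.5 eV.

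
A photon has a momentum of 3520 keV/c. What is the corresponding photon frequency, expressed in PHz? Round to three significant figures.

8.51·10^5 PHz

(h = 6.62607015·10^-34 J·s, c = 2.99792458·10^8 m/s, 1 eV = 1.602176634·10^-19 J.)
In SI units: p = 3520 keV/c = 1.8812·10^-21 kg·m/s.
The photon relation is f = pc/h, giving f = 8.511·10^20 Hz.
Converting to PHz: f = 851100 PHz ≈ 8.51·10^5 PHz.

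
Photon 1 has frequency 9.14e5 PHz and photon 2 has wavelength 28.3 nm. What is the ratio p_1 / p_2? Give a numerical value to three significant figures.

p_1 = 2.020e-21 kg·m/s (from frequency = 9.14e5 PHz, via p = hf/c).
p_2 = 2.341e-26 kg·m/s (from wavelength = 28.3 nm, via p = h/λ).
Ratio = 2.020e-21 / 2.341e-26 = 8.63e4.

8.63e4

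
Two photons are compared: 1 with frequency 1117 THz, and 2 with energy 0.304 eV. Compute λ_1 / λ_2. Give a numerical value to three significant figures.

λ_1 = 2.684 × 10^-7 m (from frequency = 1117 THz, via λ = c/f).
λ_2 = 4.078 × 10^-6 m (from energy = 0.304 eV, via λ = hc/E).
Ratio = 2.684 × 10^-7 / 4.078 × 10^-6 = 0.0658.

0.0658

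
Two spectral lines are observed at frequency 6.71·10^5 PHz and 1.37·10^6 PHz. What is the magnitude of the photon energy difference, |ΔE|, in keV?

2890 keV

Using E = hf: E₁ = 4.446·10^-13 J, E₂ = 9.078·10^-13 J.
|ΔE| = |4.446·10^-13 − 9.078·10^-13| = 4.63·10^-13 J = 2890 keV.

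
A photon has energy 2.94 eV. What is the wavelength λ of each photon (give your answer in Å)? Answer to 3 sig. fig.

(h = 6.62607015 × 10^-34 J·s, c = 2.99792458 × 10^8 m/s, 1 eV = 1.602176634 × 10^-19 J.)
In SI units: E = 2.94 eV = 4.7104 × 10^-19 J.
Since λ = hc/E for a photon, λ = 4.217 × 10^-7 m.
Converting to Å: λ = 4217 Å ≈ 4220 Å.

4220 Å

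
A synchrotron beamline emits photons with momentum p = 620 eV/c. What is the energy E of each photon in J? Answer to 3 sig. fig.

9.93 × 10^-17 J

(c = 2.99792458 × 10^8 m/s, 1 eV = 1.602176634 × 10^-19 J.)
First convert: p = 620 eV/c = 3.3135 × 10^-25 kg·m/s.
The photon relation is E = pc, giving E = 9.933 × 10^-17 J.
So E ≈ 9.93 × 10^-17 J.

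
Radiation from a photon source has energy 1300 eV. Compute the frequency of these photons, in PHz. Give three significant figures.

Convert to SI: E = 1300 eV = 2.0828 × 10^-16 J.
The photon relation is f = E/h, giving f = 3.143 × 10^17 Hz.
Converting to PHz: f = 314.3 PHz ≈ 314 PHz.

314 PHz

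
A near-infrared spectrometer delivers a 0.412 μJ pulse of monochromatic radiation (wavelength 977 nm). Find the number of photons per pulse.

2.03 × 10^12 photons

Per-photon energy: E = 2.033 × 10^-19 J (from wavelength = 977 nm).
N = E_total / E_photon = 4.12 × 10^-7 J / 2.033 × 10^-19 J = 2.03 × 10^12.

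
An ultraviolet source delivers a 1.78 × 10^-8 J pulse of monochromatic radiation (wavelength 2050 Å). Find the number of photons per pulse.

Per-photon energy: E = 9.690 × 10^-19 J (from wavelength = 2050 Å).
N = E_total / E_photon = 1.78 × 10^-8 J / 9.690 × 10^-19 J = 1.84 × 10^10.

1.84 × 10^10 photons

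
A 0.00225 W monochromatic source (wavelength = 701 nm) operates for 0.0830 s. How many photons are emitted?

6.59e14 photons

Total energy: E_total = P·t = 0.00225 × 0.0830 = 1.867e-4 J.
Per-photon energy: E = 2.834e-19 J.
N = E_total / E_photon = 6.59e14.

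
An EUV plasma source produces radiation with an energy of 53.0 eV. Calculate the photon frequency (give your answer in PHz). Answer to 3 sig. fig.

Take h = 6.62607015e-34 J·s, 1 eV = 1.602176634e-19 J.
Convert to SI: E = 53.0 eV = 8.4915e-18 J.
For a photon f = E/h, so f = 1.282e16 Hz.
Converting to PHz: f = 12.82 PHz ≈ 12.8 PHz.

12.8 PHz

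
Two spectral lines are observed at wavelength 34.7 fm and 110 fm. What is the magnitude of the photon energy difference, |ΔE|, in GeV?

0.0245 GeV

Using E = hc/λ: E₁ = 5.725·10^-12 J, E₂ = 1.806·10^-12 J.
|ΔE| = |5.725·10^-12 − 1.806·10^-12| = 3.92·10^-12 J = 0.0245 GeV.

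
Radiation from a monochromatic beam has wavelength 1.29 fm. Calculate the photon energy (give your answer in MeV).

First convert: λ = 1.29 fm = 1.29 × 10^-15 m.
The photon relation is E = hc/λ, giving E = 1.540 × 10^-10 J.
Converting to MeV: E = 961.1 MeV ≈ 961 MeV.

961 MeV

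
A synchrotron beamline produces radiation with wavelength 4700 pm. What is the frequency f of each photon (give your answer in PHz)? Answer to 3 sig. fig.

63.8 PHz

Convert to SI: λ = 4700 pm = 4.7e-9 m.
For a photon f = c/λ, so f = 6.379e16 Hz.
Converting to PHz: f = 63.79 PHz ≈ 63.8 PHz.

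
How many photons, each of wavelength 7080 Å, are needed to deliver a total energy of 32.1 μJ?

Per-photon energy: E = 2.806·10^-19 J (from wavelength = 7080 Å).
N = E_total / E_photon = 3.21·10^-5 J / 2.806·10^-19 J = 1.14·10^14.

1.14·10^14 photons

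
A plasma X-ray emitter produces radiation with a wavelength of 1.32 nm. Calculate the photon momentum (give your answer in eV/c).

939 eV/c

In SI units: λ = 1.32 nm = 1.32e-9 m.
For a photon p = h/λ, so p = 5.020e-25 kg·m/s.
Converting to eV/c: p = 939.3 eV/c ≈ 939 eV/c.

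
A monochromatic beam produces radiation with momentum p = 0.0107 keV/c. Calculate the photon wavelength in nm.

116 nm

(h = 6.62607015 × 10^-34 J·s, c = 2.99792458 × 10^8 m/s, 1 eV = 1.602176634 × 10^-19 J.)
First convert: p = 0.0107 keV/c = 5.7184 × 10^-27 kg·m/s.
Since λ = h/p for a photon, λ = 1.159 × 10^-7 m.
Converting to nm: λ = 115.9 nm ≈ 116 nm.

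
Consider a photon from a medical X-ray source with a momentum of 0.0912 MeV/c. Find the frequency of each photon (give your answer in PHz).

2.21e4 PHz

Use h = 6.62607015e-34 J·s, c = 2.99792458e8 m/s, 1 eV = 1.602176634e-19 J.
Convert to SI: p = 0.0912 MeV/c = 4.8740e-23 kg·m/s.
Apply f = pc/h: f = 2.205e19 Hz.
Converting to PHz: f = 22050 PHz ≈ 2.21e4 PHz.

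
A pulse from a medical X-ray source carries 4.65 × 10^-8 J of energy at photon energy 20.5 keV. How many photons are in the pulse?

Per-photon energy: E = 3.284 × 10^-15 J (from energy = 20.5 keV).
N = E_total / E_photon = 4.65 × 10^-8 J / 3.284 × 10^-15 J = 1.42 × 10^7.

1.42 × 10^7 photons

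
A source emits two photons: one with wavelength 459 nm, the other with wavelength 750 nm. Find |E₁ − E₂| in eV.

1.05 eV

Using E = hc/λ: E₁ = 4.328e-19 J, E₂ = 2.649e-19 J.
|ΔE| = |4.328e-19 − 2.649e-19| = 1.68e-19 J = 1.05 eV.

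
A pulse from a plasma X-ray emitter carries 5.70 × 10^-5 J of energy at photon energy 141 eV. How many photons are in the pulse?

2.52 × 10^12 photons

Per-photon energy: E = 2.259 × 10^-17 J (from energy = 141 eV).
N = E_total / E_photon = 5.70 × 10^-5 J / 2.259 × 10^-17 J = 2.52 × 10^12.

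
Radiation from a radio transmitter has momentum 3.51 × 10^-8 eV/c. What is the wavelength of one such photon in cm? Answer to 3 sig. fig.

In SI units: p = 3.51 × 10^-8 eV/c = 1.8758 × 10^-35 kg·m/s.
For a photon λ = h/p, so λ = 35.32 m.
Converting to cm: λ = 3532 cm ≈ 3530 cm.

3530 cm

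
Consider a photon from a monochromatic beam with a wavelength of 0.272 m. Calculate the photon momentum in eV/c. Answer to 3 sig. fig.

4.56·10^-6 eV/c

The photon relation is p = h/λ, giving p = 2.436·10^-33 kg·m/s.
Converting to eV/c: p = 4.558·10^-6 eV/c ≈ 4.56·10^-6 eV/c.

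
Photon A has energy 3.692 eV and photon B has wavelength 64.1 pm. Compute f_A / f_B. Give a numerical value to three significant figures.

f_A = 8.927 × 10^14 Hz (from energy = 3.692 eV, via f = E/h).
f_B = 4.677 × 10^18 Hz (from wavelength = 64.1 pm, via f = c/λ).
Ratio = 8.927 × 10^14 / 4.677 × 10^18 = 1.91 × 10^-4.

1.91 × 10^-4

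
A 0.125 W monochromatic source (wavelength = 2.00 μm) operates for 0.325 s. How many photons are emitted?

4.09e17 photons

Total energy: E_total = P·t = 0.125 × 0.325 = 0.04063 J.
Per-photon energy: E = 9.932e-20 J.
N = E_total / E_photon = 4.09e17.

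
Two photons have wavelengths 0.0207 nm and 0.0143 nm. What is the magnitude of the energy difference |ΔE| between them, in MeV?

0.0268 MeV

Using E = hc/λ: E₁ = 9.596 × 10^-15 J, E₂ = 1.389 × 10^-14 J.
|ΔE| = |9.596 × 10^-15 − 1.389 × 10^-14| = 4.29 × 10^-15 J = 0.0268 MeV.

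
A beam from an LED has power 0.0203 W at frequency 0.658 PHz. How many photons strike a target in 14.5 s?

6.75e17 photons

Total energy: E_total = P·t = 0.0203 × 14.5 = 0.2944 J.
Per-photon energy: E = 4.360e-19 J.
N = E_total / E_photon = 6.75e17.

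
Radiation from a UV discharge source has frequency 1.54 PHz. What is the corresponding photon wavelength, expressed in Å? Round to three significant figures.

(c = 2.99792458e8 m/s.)
Convert to SI: f = 1.54 PHz = 1.54e15 Hz.
The photon relation is λ = c/f, giving λ = 1.947e-7 m.
Converting to Å: λ = 1947 Å ≈ 1950 Å.

1950 Å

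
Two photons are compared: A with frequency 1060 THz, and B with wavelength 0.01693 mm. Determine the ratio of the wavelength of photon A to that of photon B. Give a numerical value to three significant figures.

0.0167

λ_A = 2.828 × 10^-7 m (from frequency = 1060 THz, via λ = c/f).
λ_B = 1.693 × 10^-5 m (from wavelength = 0.01693 mm, via λ given directly).
Ratio = 2.828 × 10^-7 / 1.693 × 10^-5 = 0.0167.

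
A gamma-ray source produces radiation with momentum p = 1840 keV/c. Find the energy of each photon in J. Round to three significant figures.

2.95e-13 J

In SI units: p = 1840 keV/c = 9.8335e-22 kg·m/s.
For a photon E = pc, so E = 2.948e-13 J.
So E ≈ 2.95e-13 J.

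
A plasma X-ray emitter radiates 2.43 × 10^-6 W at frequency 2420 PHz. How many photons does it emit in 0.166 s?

Total energy: E_total = P·t = 2.43 × 10^-6 × 0.166 = 4.034 × 10^-7 J.
Per-photon energy: E = 1.604 × 10^-15 J.
N = E_total / E_photon = 2.52 × 10^8.

2.52 × 10^8 photons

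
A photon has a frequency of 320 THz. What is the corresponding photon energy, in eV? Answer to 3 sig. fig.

(h = 6.62607015e-34 J·s, 1 eV = 1.602176634e-19 J.)
In SI units: f = 320 THz = 3.2e14 Hz.
Apply E = hf: E = 2.120e-19 J.
Converting to eV: E = 1.323 eV ≈ 1.32 eV.

1.32 eV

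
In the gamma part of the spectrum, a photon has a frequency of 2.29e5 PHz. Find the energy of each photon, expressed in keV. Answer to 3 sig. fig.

947 keV

(h = 6.62607015e-34 J·s, 1 eV = 1.602176634e-19 J.)
First convert: f = 2.29e5 PHz = 2.29e20 Hz.
The photon relation is E = hf, giving E = 1.517e-13 J.
Converting to keV: E = 947.1 keV ≈ 947 keV.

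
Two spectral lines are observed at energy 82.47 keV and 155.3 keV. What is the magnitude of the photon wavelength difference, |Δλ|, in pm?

Using λ = hc/E: λ₁ = 1.5034 × 10^-11 m, λ₂ = 7.9835 × 10^-12 m.
|Δλ| = |1.5034 × 10^-11 − 7.9835 × 10^-12| = 7.05 × 10^-12 m = 7.05 pm.

7.05 pm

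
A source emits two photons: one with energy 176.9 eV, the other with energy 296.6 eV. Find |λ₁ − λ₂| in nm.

Using λ = hc/E: λ₁ = 7.0087 × 10^-9 m, λ₂ = 4.1802 × 10^-9 m.
|Δλ| = |7.0087 × 10^-9 − 4.1802 × 10^-9| = 2.83 × 10^-9 m = 2.83 nm.

2.83 nm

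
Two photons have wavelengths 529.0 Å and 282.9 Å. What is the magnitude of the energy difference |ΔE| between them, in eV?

20.4 eV

Using E = hc/λ: E₁ = 3.7551 × 10^-18 J, E₂ = 7.0217 × 10^-18 J.
|ΔE| = |3.7551 × 10^-18 − 7.0217 × 10^-18| = 3.27 × 10^-18 J = 20.4 eV.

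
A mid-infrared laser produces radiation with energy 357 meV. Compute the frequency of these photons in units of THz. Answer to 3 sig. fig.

Take h = 6.62607015·10^-34 J·s, 1 eV = 1.602176634·10^-19 J.
In SI units: E = 357 meV = 5.7198·10^-20 J.
For a photon f = E/h, so f = 8.632·10^13 Hz.
Converting to THz: f = 86.32 THz ≈ 86.3 THz.

86.3 THz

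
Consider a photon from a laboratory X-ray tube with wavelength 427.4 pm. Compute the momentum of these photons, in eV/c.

2900 eV/c

First convert: λ = 427.4 pm = 4.274e-10 m.
Since p = h/λ for a photon, p = 1.550e-24 kg·m/s.
Converting to eV/c: p = 2901 eV/c ≈ 2900 eV/c.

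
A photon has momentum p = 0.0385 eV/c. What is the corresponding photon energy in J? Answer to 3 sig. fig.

6.17e-21 J

Take c = 2.99792458e8 m/s, 1 eV = 1.602176634e-19 J.
In SI units: p = 0.0385 eV/c = 2.0576e-29 kg·m/s.
The photon relation is E = pc, giving E = 6.168e-21 J.
So E ≈ 6.17e-21 J.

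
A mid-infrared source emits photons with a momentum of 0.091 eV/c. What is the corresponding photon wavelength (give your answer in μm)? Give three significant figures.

13.6 μm

Convert to SI: p = 0.091 eV/c = 4.8633e-29 kg·m/s.
Since λ = h/p for a photon, λ = 1.362e-5 m.
Converting to μm: λ = 13.62 μm ≈ 13.6 μm.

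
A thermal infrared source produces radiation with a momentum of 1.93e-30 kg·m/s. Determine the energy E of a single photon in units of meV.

3.61 meV

(c = 2.99792458e8 m/s, 1 eV = 1.602176634e-19 J.)
The photon relation is E = pc, giving E = 5.786e-22 J.
Converting to meV: E = 3.611 meV ≈ 3.61 meV.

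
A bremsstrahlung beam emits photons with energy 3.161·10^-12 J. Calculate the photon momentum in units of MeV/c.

19.7 MeV/c

The photon relation is p = E/c, giving p = 1.054·10^-20 kg·m/s.
Converting to MeV/c: p = 19.73 MeV/c ≈ 19.7 MeV/c.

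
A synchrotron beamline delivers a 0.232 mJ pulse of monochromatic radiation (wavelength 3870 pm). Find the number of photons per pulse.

4.52 × 10^12 photons

Per-photon energy: E = 5.133 × 10^-17 J (from wavelength = 3870 pm).
N = E_total / E_photon = 2.32 × 10^-4 J / 5.133 × 10^-17 J = 4.52 × 10^12.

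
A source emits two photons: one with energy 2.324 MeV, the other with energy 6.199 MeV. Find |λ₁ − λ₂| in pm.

Using λ = hc/E: λ₁ = 5.3349 × 10^-13 m, λ₂ = 2.0001 × 10^-13 m.
|Δλ| = |5.3349 × 10^-13 − 2.0001 × 10^-13| = 3.33 × 10^-13 m = 0.333 pm.

0.333 pm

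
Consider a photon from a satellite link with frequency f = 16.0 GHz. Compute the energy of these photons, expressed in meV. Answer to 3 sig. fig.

In SI units: f = 16.0 GHz = 1.60·10^10 Hz.
The photon relation is E = hf, giving E = 1.060·10^-23 J.
Converting to meV: E = 0.06617 meV ≈ 0.0662 meV.

0.0662 meV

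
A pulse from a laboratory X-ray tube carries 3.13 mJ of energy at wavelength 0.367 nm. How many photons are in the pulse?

Per-photon energy: E = 5.413 × 10^-16 J (from wavelength = 0.367 nm).
N = E_total / E_photon = 0.00313 J / 5.413 × 10^-16 J = 5.78 × 10^12.

5.78 × 10^12 photons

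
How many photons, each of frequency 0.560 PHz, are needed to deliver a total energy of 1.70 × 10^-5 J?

Per-photon energy: E = 3.711 × 10^-19 J (from frequency = 0.560 PHz).
N = E_total / E_photon = 1.70 × 10^-5 J / 3.711 × 10^-19 J = 4.58 × 10^13.

4.58 × 10^13 photons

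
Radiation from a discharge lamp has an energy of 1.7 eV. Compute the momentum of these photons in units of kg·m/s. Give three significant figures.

9.09e-28 kg·m/s

In SI units: E = 1.7 eV = 2.7237e-19 J.
For a photon p = E/c, so p = 9.085e-28 kg·m/s.
So p ≈ 9.09e-28 kg·m/s.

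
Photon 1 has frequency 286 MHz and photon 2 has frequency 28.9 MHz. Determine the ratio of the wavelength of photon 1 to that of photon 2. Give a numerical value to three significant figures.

0.101

λ_1 = 1.048 m (from frequency = 286 MHz, via λ = c/f).
λ_2 = 10.37 m (from frequency = 28.9 MHz, via λ = c/f).
Ratio = 1.048 / 10.37 = 0.101.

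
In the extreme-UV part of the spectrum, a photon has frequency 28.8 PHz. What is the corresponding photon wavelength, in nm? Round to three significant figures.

Take c = 2.99792458e8 m/s.
In SI units: f = 28.8 PHz = 2.88e16 Hz.
Since λ = c/f for a photon, λ = 1.041e-8 m.
Converting to nm: λ = 10.41 nm ≈ 10.4 nm.

10.4 nm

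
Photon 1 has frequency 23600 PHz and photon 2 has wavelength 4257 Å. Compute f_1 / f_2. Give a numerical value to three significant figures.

f_1 = 2.360e19 Hz (from frequency = 23600 PHz, via f given directly).
f_2 = 7.042e14 Hz (from wavelength = 4257 Å, via f = c/λ).
Ratio = 2.360e19 / 7.042e14 = 3.35e4.

3.35e4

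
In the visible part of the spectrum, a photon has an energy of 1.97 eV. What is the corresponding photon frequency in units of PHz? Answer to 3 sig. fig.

0.476 PHz

In SI units: E = 1.97 eV = 3.1563e-19 J.
Apply f = E/h: f = 4.763e14 Hz.
Converting to PHz: f = 0.4763 PHz ≈ 0.476 PHz.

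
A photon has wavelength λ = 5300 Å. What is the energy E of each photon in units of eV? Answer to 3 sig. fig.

2.34 eV

Convert to SI: λ = 5300 Å = 5.3e-7 m.
The photon relation is E = hc/λ, giving E = 3.748e-19 J.
Converting to eV: E = 2.339 eV ≈ 2.34 eV.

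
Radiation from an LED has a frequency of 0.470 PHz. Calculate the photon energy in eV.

1.94 eV

In SI units: f = 0.470 PHz = 4.70·10^14 Hz.
For a photon E = hf, so E = 3.114·10^-19 J.
Converting to eV: E = 1.944 eV ≈ 1.94 eV.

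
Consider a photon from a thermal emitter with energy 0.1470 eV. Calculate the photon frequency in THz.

35.5 THz

(h = 6.62607015·10^-34 J·s, 1 eV = 1.602176634·10^-19 J.)
In SI units: E = 0.1470 eV = 2.3552·10^-20 J.
Since f = E/h for a photon, f = 3.554·10^13 Hz.
Converting to THz: f = 35.54 THz ≈ 35.5 THz.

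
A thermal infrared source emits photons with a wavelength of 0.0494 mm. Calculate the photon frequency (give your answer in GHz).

6070 GHz

In SI units: λ = 0.0494 mm = 4.94e-5 m.
For a photon f = c/λ, so f = 6.069e12 Hz.
Converting to GHz: f = 6069 GHz ≈ 6070 GHz.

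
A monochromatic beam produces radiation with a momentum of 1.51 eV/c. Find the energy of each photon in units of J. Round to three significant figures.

2.42 × 10^-19 J

First convert: p = 1.51 eV/c = 8.0699 × 10^-28 kg·m/s.
Since E = pc for a photon, E = 2.419 × 10^-19 J.
So E ≈ 2.42 × 10^-19 J.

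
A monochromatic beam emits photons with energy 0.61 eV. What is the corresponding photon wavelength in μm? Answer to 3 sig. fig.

Use h = 6.62607015·10^-34 J·s, c = 2.99792458·10^8 m/s, 1 eV = 1.602176634·10^-19 J.
Convert to SI: E = 0.61 eV = 9.7733·10^-20 J.
For a photon λ = hc/E, so λ = 2.033·10^-6 m.
Converting to μm: λ = 2.033 μm ≈ 2.03 μm.

2.03 μm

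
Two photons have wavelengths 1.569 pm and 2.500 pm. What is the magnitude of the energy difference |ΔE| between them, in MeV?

Using E = hc/λ: E₁ = 1.2661e-13 J, E₂ = 7.9458e-14 J.
|ΔE| = |1.2661e-13 − 7.9458e-14| = 4.71e-14 J = 0.294 MeV.

0.294 MeV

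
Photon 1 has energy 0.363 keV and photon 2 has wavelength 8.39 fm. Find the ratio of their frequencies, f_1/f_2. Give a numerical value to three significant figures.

f_1 = 8.777e16 Hz (from energy = 0.363 keV, via f = E/h).
f_2 = 3.573e22 Hz (from wavelength = 8.39 fm, via f = c/λ).
Ratio = 8.777e16 / 3.573e22 = 2.46e-6.

2.46e-6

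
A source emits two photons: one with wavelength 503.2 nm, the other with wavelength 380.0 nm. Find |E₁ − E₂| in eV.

Using E = hc/λ: E₁ = 3.9476 × 10^-19 J, E₂ = 5.2275 × 10^-19 J.
|ΔE| = |3.9476 × 10^-19 − 5.2275 × 10^-19| = 1.28 × 10^-19 J = 0.799 eV.

0.799 eV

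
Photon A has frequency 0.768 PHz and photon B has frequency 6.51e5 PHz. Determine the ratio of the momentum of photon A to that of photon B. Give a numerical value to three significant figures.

1.18e-6

p_A = 1.697e-27 kg·m/s (from frequency = 0.768 PHz, via p = hf/c).
p_B = 1.439e-21 kg·m/s (from frequency = 6.51e5 PHz, via p = hf/c).
Ratio = 1.697e-27 / 1.439e-21 = 1.18e-6.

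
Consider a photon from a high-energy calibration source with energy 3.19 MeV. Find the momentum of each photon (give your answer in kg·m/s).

1.70e-21 kg·m/s

(c = 2.99792458e8 m/s, 1 eV = 1.602176634e-19 J.)
Convert to SI: E = 3.19 MeV = 5.1109e-13 J.
Since p = E/c for a photon, p = 1.705e-21 kg·m/s.
So p ≈ 1.70e-21 kg·m/s.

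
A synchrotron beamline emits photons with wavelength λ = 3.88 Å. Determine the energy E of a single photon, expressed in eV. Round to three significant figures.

Take h = 6.62607015·10^-34 J·s, c = 2.99792458·10^8 m/s, 1 eV = 1.602176634·10^-19 J.
First convert: λ = 3.88 Å = 3.88·10^-10 m.
The photon relation is E = hc/λ, giving E = 5.120·10^-16 J.
Converting to eV: E = 3195 eV ≈ 3200 eV.

3200 eV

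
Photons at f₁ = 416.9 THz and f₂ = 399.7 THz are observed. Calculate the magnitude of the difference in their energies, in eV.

Using E = hf: E₁ = 2.7624e-19 J, E₂ = 2.6484e-19 J.
|ΔE| = |2.7624e-19 − 2.6484e-19| = 1.14e-20 J = 0.0711 eV.

0.0711 eV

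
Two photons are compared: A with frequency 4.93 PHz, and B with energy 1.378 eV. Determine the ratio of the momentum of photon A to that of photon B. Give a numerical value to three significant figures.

p_A = 1.090·10^-26 kg·m/s (from frequency = 4.93 PHz, via p = hf/c).
p_B = 7.364·10^-28 kg·m/s (from energy = 1.378 eV, via p = E/c).
Ratio = 1.090·10^-26 / 7.364·10^-28 = 14.8.

14.8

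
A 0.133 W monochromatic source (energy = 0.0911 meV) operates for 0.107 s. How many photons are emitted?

Total energy: E_total = P·t = 0.133 × 0.107 = 0.01423 J.
Per-photon energy: E = 1.460 × 10^-23 J.
N = E_total / E_photon = 9.75 × 10^20.

9.75 × 10^20 photons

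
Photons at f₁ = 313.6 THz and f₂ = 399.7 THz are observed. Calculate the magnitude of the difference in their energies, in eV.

Using E = hf: E₁ = 2.0779e-19 J, E₂ = 2.6484e-19 J.
|ΔE| = |2.0779e-19 − 2.6484e-19| = 5.71e-20 J = 0.356 eV.

0.356 eV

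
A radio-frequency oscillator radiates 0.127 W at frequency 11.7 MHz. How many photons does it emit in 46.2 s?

Total energy: E_total = P·t = 0.127 × 46.2 = 5.867 J.
Per-photon energy: E = 7.753·10^-27 J.
N = E_total / E_photon = 7.57·10^26.

7.57·10^26 photons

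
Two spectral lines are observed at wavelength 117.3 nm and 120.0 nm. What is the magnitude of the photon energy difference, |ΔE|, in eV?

Using E = hc/λ: E₁ = 1.6935 × 10^-18 J, E₂ = 1.6554 × 10^-18 J.
|ΔE| = |1.6935 × 10^-18 − 1.6554 × 10^-18| = 3.81 × 10^-20 J = 0.238 eV.

0.238 eV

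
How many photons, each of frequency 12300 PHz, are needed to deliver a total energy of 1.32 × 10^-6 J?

1.62 × 10^8 photons

Per-photon energy: E = 8.150 × 10^-15 J (from frequency = 12300 PHz).
N = E_total / E_photon = 1.32 × 10^-6 J / 8.150 × 10^-15 J = 1.62 × 10^8.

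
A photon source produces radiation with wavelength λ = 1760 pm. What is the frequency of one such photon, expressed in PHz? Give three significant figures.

170 PHz

Take c = 2.99792458 × 10^8 m/s.
Convert to SI: λ = 1760 pm = 1.76 × 10^-9 m.
Since f = c/λ for a photon, f = 1.703 × 10^17 Hz.
Converting to PHz: f = 170.3 PHz ≈ 170 PHz.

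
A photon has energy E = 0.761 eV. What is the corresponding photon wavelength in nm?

Convert to SI: E = 0.761 eV = 1.2193e-19 J.
For a photon λ = hc/E, so λ = 1.629e-6 m.
Converting to nm: λ = 1629 nm ≈ 1630 nm.

1630 nm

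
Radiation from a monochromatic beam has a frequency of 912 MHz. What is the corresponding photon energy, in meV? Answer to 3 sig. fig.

Use h = 6.62607015e-34 J·s, 1 eV = 1.602176634e-19 J.
First convert: f = 912 MHz = 9.12e8 Hz.
Since E = hf for a photon, E = 6.043e-25 J.
Converting to meV: E = 0.003772 meV ≈ 3.77e-3 meV.

3.77e-3 meV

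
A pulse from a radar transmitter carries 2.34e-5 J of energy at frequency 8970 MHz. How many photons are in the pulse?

Per-photon energy: E = 5.944e-24 J (from frequency = 8970 MHz).
N = E_total / E_photon = 2.34e-5 J / 5.944e-24 J = 3.94e18.

3.94e18 photons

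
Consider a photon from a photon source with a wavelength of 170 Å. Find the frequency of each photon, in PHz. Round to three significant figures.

17.6 PHz

In SI units: λ = 170 Å = 1.7e-8 m.
Apply f = c/λ: f = 1.763e16 Hz.
Converting to PHz: f = 17.63 PHz ≈ 17.6 PHz.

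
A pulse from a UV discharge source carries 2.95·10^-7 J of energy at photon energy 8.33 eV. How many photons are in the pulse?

2.21·10^11 photons

Per-photon energy: E = 1.335·10^-18 J (from energy = 8.33 eV).
N = E_total / E_photon = 2.95·10^-7 J / 1.335·10^-18 J = 2.21·10^11.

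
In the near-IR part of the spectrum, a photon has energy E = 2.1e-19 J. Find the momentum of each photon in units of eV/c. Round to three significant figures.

Use c = 2.99792458e8 m/s, 1 eV = 1.602176634e-19 J.
Since p = E/c for a photon, p = 7.005e-28 kg·m/s.
Converting to eV/c: p = 1.311 eV/c ≈ 1.31 eV/c.

1.31 eV/c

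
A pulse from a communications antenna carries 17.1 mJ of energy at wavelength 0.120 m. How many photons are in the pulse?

1.03 × 10^22 photons

Per-photon energy: E = 1.655 × 10^-24 J (from wavelength = 0.120 m).
N = E_total / E_photon = 0.0171 J / 1.655 × 10^-24 J = 1.03 × 10^22.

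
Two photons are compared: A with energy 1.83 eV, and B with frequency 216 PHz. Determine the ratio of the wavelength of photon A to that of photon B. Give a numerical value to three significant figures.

488

λ_A = 6.775 × 10^-7 m (from energy = 1.83 eV, via λ = hc/E).
λ_B = 1.388 × 10^-9 m (from frequency = 216 PHz, via λ = c/f).
Ratio = 6.775 × 10^-7 / 1.388 × 10^-9 = 488.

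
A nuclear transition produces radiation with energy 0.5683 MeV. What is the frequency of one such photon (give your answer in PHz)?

In SI units: E = 0.5683 MeV = 9.1052 × 10^-14 J.
Since f = E/h for a photon, f = 1.374 × 10^20 Hz.
Converting to PHz: f = 137400 PHz ≈ 1.37 × 10^5 PHz.

1.37 × 10^5 PHz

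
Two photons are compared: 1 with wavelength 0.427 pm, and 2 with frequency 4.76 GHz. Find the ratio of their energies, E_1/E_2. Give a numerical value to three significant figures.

1.47 × 10^11

E_1 = 4.652 × 10^-13 J (from wavelength = 0.427 pm, via E = hc/λ).
E_2 = 3.154 × 10^-24 J (from frequency = 4.76 GHz, via E = hf).
Ratio = 4.652 × 10^-13 / 3.154 × 10^-24 = 1.47 × 10^11.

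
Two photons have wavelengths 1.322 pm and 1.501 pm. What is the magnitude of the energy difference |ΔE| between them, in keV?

112 keV

Using E = hc/λ: E₁ = 1.5026 × 10^-13 J, E₂ = 1.3234 × 10^-13 J.
|ΔE| = |1.5026 × 10^-13 − 1.3234 × 10^-13| = 1.79 × 10^-14 J = 112 keV.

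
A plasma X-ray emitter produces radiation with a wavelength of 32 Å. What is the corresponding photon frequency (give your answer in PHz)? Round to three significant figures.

93.7 PHz

Convert to SI: λ = 32 Å = 3.2 × 10^-9 m.
The photon relation is f = c/λ, giving f = 9.369 × 10^16 Hz.
Converting to PHz: f = 93.69 PHz ≈ 93.7 PHz.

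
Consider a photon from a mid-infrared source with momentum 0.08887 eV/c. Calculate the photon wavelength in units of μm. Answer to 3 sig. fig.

14.0 μm

Convert to SI: p = 0.08887 eV/c = 4.7495e-29 kg·m/s.
The photon relation is λ = h/p, giving λ = 1.395e-5 m.
Converting to μm: λ = 13.95 μm ≈ 14.0 μm.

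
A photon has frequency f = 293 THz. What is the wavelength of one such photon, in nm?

1020 nm

First convert: f = 293 THz = 2.93e14 Hz.
For a photon λ = c/f, so λ = 1.023e-6 m.
Converting to nm: λ = 1023 nm ≈ 1020 nm.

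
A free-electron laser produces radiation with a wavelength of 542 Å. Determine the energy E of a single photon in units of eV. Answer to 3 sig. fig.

22.9 eV

Convert to SI: λ = 542 Å = 5.42e-8 m.
For a photon E = hc/λ, so E = 3.665e-18 J.
Converting to eV: E = 22.88 eV ≈ 22.9 eV.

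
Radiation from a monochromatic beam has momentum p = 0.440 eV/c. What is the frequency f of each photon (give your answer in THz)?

Convert to SI: p = 0.440 eV/c = 2.3515·10^-28 kg·m/s.
Since f = pc/h for a photon, f = 1.064·10^14 Hz.
Converting to THz: f = 106.4 THz ≈ 106 THz.

106 THz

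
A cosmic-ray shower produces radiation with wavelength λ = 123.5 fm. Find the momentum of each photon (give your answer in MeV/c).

Use h = 6.62607015e-34 J·s, c = 2.99792458e8 m/s, 1 eV = 1.602176634e-19 J.
In SI units: λ = 123.5 fm = 1.235e-13 m.
The photon relation is p = h/λ, giving p = 5.365e-21 kg·m/s.
Converting to MeV/c: p = 10.04 MeV/c ≈ 10.0 MeV/c.

10.0 MeV/c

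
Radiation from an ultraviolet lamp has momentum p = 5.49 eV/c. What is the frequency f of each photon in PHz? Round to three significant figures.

1.33 PHz

(h = 6.62607015e-34 J·s, c = 2.99792458e8 m/s, 1 eV = 1.602176634e-19 J.)
In SI units: p = 5.49 eV/c = 2.9340e-27 kg·m/s.
Since f = pc/h for a photon, f = 1.327e15 Hz.
Converting to PHz: f = 1.327 PHz ≈ 1.33 PHz.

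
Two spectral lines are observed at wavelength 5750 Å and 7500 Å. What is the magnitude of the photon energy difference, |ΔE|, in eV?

Using E = hc/λ: E₁ = 3.4547 × 10^-19 J, E₂ = 2.6486 × 10^-19 J.
|ΔE| = |3.4547 × 10^-19 − 2.6486 × 10^-19| = 8.06 × 10^-20 J = 0.503 eV.

0.503 eV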